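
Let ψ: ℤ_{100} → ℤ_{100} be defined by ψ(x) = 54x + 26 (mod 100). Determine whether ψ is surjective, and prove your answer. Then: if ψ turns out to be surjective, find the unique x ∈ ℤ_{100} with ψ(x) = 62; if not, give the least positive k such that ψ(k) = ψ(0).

Since gcd(54, 100) = 2, we have 54x ≡ 0 (mod 2) for all x, so ψ(x) ≡ 0 (mod 2).
But 1 ≢ 0 (mod 2), so 1 ∈ ℤ_{100} has no preimage. Hence ψ is not surjective.
Since ψ is not surjective, we find the least positive k with ψ(k) = ψ(0): this means 54k ≡ 0 (mod 100), i.e. 100 ∣ 54k. Since gcd(54, 100) = 2, dividing through by 2 this holds exactly when 50 ∣ 27k, and as gcd(27, 50) = 1, exactly when 50 ∣ k.
The smallest positive such k is 50.

50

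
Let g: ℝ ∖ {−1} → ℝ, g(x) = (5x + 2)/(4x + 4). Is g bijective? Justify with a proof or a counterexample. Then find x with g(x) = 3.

If g(x) = 5/4, cross-multiplying gives 4(5x + 2) = 5(4x + 4), which simplifies to 8 = 20 — false.  So 5/4 has no preimage and g is not surjective.
Therefore g is not bijective.
Solving g(x) = 3: cross-multiplying gives 5x + 2 = 3(4x + 4), which rearranges to −7x = 10, so x = −10/7.

-10/7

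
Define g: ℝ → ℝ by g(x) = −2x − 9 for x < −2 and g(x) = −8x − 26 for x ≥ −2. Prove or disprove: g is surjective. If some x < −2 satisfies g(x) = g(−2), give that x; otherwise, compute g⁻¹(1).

-5

Both pieces are strictly decreasing (slopes −2 and −8), so each is injective on its own interval.
The left piece maps (−∞, −2) onto (−5, ∞); the right piece maps [−2, ∞) onto (−∞, −10].
The union (−5, ∞) ∪ (−∞, −10] omits the interval between −5 and −10; in particular −5 has no preimage. So g is not surjective.
Because the two images are disjoint, no x < −2 has g(x) = g(−2), so we compute g⁻¹(1): 1 lies in (−5, ∞), so solve −2x − 9 = 1: x = (1 + 9)/(−2) = −5.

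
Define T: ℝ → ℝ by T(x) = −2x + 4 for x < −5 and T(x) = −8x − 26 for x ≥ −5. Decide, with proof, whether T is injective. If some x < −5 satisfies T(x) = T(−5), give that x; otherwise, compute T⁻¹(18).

-7

Both pieces are strictly decreasing (slopes −2 and −8), so each is injective on its own interval.
The left piece maps (−∞, −5) onto (14, ∞); the right piece maps [−5, ∞) onto (−∞, 14].
These images are disjoint, so no value is attained by both pieces. Therefore T is injective.
Because the two images are disjoint, no x < −5 has T(x) = T(−5), so we compute T⁻¹(18): 18 lies in (14, ∞), so solve −2x + 4 = 18: x = (18 − 4)/(−2) = −7.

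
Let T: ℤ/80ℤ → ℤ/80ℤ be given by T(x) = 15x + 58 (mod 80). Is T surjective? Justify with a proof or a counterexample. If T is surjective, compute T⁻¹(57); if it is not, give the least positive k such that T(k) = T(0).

Since gcd(15, 80) = 5, we have 15x ≡ 0 (mod 5) for all x, so T(x) ≡ 3 (mod 5).
But 0 ≢ 3 (mod 5), so 0 ∈ ℤ/80ℤ has no preimage. Thus T is not surjective.
Since T is not surjective, we find the least positive k with T(k) = T(0): this means 15k ≡ 0 (mod 80), i.e. 80 ∣ 15k. Since gcd(15, 80) = 5, dividing through by 5 this holds exactly when 16 ∣ 3k, and as gcd(3, 16) = 1, exactly when 16 ∣ k.
The smallest positive such k is 16.

16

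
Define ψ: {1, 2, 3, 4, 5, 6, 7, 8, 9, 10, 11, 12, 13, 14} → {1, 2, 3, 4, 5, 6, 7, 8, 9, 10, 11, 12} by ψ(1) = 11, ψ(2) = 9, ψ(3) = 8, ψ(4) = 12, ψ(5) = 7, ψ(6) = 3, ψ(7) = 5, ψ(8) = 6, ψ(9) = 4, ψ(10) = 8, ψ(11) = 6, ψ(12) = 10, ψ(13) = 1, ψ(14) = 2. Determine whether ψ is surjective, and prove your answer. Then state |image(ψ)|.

12

Every element of the codomain has a preimage: 1 = ψ(13), 2 = ψ(14), 3 = ψ(6), 4 = ψ(9), 5 = ψ(7), 6 = ψ(8), 7 = ψ(5), 8 = ψ(3), 9 = ψ(2), 10 = ψ(12), 11 = ψ(1), 12 = ψ(4).
Hence ψ is surjective.
The image of ψ is {1, 2, 3, 4, 5, 6, 7, 8, 9, 10, 11, 12}, which has 12 elements.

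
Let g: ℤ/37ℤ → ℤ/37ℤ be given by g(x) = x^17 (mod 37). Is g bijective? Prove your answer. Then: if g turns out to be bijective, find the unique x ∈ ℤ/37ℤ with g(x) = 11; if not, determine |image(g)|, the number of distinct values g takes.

Since 37 is prime, the nonzero elements of ℤ/37ℤ form a cyclic group of order 36.
As gcd(17, 36) = 1, raising to the 17th power is a bijection on this group: if x_1^17 ≡ x_2^17 then (x_1x_2^{−1})^17 = 1, and the only element of order dividing gcd(17, 36) = 1 is 1, so x_1 = x_2.
With g(0) = 0 this makes g injective on all of ℤ/37ℤ, hence bijective (finite equal-size domain and codomain). In particular g is bijective.
Since g is bijective, we find the preimage of 11. The inverse of x ↦ x^17 on (ℤ/37ℤ)^× is x ↦ x^17, because 17·17 = 289 = 8·36 + 1 ≡ 1 (mod 36) and x^{36} = 1 for x ≠ 0 (Fermat). So g⁻¹(11) = 11^17 mod 37.
Repeated squaring mod 37: 11^1 ≡ 11, 11^2 ≡ 11² = 121 ≡ 10, 11^4 ≡ 10² = 100 ≡ 26, 11^8 ≡ 26² = 676 ≡ 10, 11^16 ≡ 10² = 100 ≡ 26. Since 17 = 16 + 1, 11^17 ≡ 26·11: 26·11 = 286 ≡ 27. So 11^17 ≡ 27 (mod 37).
Hence g⁻¹(11) = 27.

27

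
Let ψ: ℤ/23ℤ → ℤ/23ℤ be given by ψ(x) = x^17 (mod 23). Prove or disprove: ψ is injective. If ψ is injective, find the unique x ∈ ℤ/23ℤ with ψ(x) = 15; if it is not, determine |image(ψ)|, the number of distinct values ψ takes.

5

Since 23 is prime, the nonzero elements of ℤ/23ℤ form a cyclic group of order 22.
As gcd(17, 22) = 1, raising to the 17th power is a bijection on this group: if x_1^17 ≡ x_2^17 then (x_1x_2^{−1})^17 = 1, and the only element of order dividing gcd(17, 22) = 1 is 1, so x_1 = x_2.
With ψ(0) = 0 this makes ψ injective on all of ℤ/23ℤ, hence bijective (finite equal-size domain and codomain). In particular ψ is injective.
Since ψ is injective, we find the preimage of 15. The inverse of x ↦ x^17 on (ℤ/23ℤ)^× is x ↦ x^13, because 17·13 = 221 = 10·22 + 1 ≡ 1 (mod 22) and x^{22} = 1 for x ≠ 0 (Fermat). So ψ⁻¹(15) = 15^13 mod 23.
Repeated squaring mod 23: 15^1 ≡ 15, 15^2 ≡ 15² = 225 ≡ 18, 15^4 ≡ 18² = 324 ≡ 2, 15^8 ≡ 2² = 4. Since 13 = 8 + 4 + 1, 15^13 ≡ 4·2·15: 4·2 = 8, then 8·15 = 120 ≡ 5. So 15^13 ≡ 5 (mod 23).
Hence ψ⁻¹(15) = 5.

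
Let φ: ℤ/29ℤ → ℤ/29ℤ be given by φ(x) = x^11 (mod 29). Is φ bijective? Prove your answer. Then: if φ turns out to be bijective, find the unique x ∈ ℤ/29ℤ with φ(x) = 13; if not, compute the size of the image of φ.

5

Since 29 is prime, the nonzero elements of ℤ/29ℤ form a cyclic group of order 28.
As gcd(11, 28) = 1, raising to the 11th power is a bijection on this group: if u^11 ≡ v^11 then (uv^{−1})^11 = 1, and the only element of order dividing gcd(11, 28) = 1 is 1, so u = v.
With φ(0) = 0 this makes φ injective on all of ℤ/29ℤ, hence bijective (finite equal-size domain and codomain). In particular φ is bijective.
Since φ is bijective, we find the preimage of 13. The inverse of x ↦ x^11 on (ℤ/29ℤ)^× is x ↦ x^23, because 11·23 = 253 = 9·28 + 1 ≡ 1 (mod 28) and x^{28} = 1 for x ≠ 0 (Fermat). So φ⁻¹(13) = 13^23 mod 29.
Repeated squaring mod 29: 13^1 ≡ 13, 13^2 ≡ 13² = 169 ≡ 24, 13^4 ≡ 24² = 576 ≡ 25, 13^8 ≡ 25² = 625 ≡ 16, 13^16 ≡ 16² = 256 ≡ 24. Since 23 = 16 + 4 + 2 + 1, 13^23 ≡ 24·25·24·13: 24·25 = 600 ≡ 20, then 20·24 = 480 ≡ 16, then 16·13 = 208 ≡ 5. So 13^23 ≡ 5 (mod 29).
Hence φ⁻¹(13) = 5.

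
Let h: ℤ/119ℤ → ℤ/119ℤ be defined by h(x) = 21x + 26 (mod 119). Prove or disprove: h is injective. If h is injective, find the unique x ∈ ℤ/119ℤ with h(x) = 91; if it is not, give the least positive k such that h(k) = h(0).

We have gcd(21, 119) = 7 > 1. Taking u = 0 and v = 17: h(0) = 26 and h(17) = 21·17 + 26 = 383 ≡ 26 (mod 119).
So h(0) = h(17) while 0 ≠ 17, so h is not injective.
Since h is not injective, we find the least positive k with h(k) = h(0): this means 21k ≡ 0 (mod 119), i.e. 119 ∣ 21k. Since gcd(21, 119) = 7, dividing through by 7 this holds exactly when 17 ∣ 3k, and as gcd(3, 17) = 1, exactly when 17 ∣ k.
The smallest positive such k is 17.

17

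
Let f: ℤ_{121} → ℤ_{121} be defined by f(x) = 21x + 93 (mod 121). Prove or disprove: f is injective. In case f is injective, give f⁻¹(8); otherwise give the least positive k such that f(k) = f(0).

19

By definition, f is injective if f(u) = f(v) implies u = v.
Suppose f(u) = f(v) in ℤ_{121}. Then 21u + 93 ≡ 21v + 93 (mod 121), hence 21(u − v) ≡ 0 (mod 121).
Since gcd(21, 121) = 1, 21 is invertible modulo 121, thus u − v ≡ 0 (mod 121), i.e. u = v.
Therefore f is injective.
We now compute 21⁻¹ mod 121 explicitly. Euclid's algorithm: 121 = 5·21 + 16, 21 = 1·16 + 5, 16 = 3·5 + 1; back-substituting gives 1 = 98·21 − 17·121, so 21⁻¹ ≡ 98 (mod 121).
Since f is injective, we find f⁻¹(8): we need 21x ≡ 8 − 93 ≡ 36 (mod 121). Using 21⁻¹ = 98: x ≡ 98·36 = 3528 = 29·121 + 19, so x = 19.
Check: f(19) = 21·19 + 93 = 492 = 4·121 + 8 ≡ 8 (mod 121).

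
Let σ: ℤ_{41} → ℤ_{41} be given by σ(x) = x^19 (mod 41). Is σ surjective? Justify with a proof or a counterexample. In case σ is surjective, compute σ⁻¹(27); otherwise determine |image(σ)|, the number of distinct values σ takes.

3

Since 41 is prime, the nonzero elements of ℤ_{41} form a cyclic group of order 40.
As gcd(19, 40) = 1, raising to the 19th power is a bijection on this group: if s^19 ≡ t^19 then (st^{−1})^19 = 1, and the only element of order dividing gcd(19, 40) = 1 is 1, so s = t.
With σ(0) = 0 this makes σ injective on all of ℤ_{41}, hence bijective (finite equal-size domain and codomain). In particular σ is surjective.
Since σ is surjective, we find the preimage of 27. The inverse of x ↦ x^19 on (ℤ_{41})^× is x ↦ x^19, because 19·19 = 361 = 9·40 + 1 ≡ 1 (mod 40) and x^{40} = 1 for x ≠ 0 (Fermat). So σ⁻¹(27) = 27^19 mod 41.
Repeated squaring mod 41: 27^1 ≡ 27, 27^2 ≡ 27² = 729 ≡ 32, 27^4 ≡ 32² = 1024 ≡ 40, 27^8 ≡ 40² = 1600 ≡ 1, 27^16 ≡ 1² = 1. Since 19 = 16 + 2 + 1, 27^19 ≡ 1·32·27: 1·32 = 32, then 32·27 = 864 ≡ 3. So 27^19 ≡ 3 (mod 41).
Hence σ⁻¹(27) = 3.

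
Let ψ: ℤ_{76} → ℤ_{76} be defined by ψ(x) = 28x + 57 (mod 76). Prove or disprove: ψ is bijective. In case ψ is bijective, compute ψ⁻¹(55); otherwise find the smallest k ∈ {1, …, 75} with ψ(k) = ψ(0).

By definition, ψ is injective when ψ(s) = ψ(t) forces s = t.
We have gcd(28, 76) = 4 > 1. Taking s = 0 and t = 19: ψ(0) = 57 and ψ(19) = 28·19 + 57 = 589 ≡ 57 (mod 76).
So ψ(0) = ψ(19) while 0 ≠ 19, therefore ψ is not injective, hence not bijective.
Since ψ is not bijective, we find the least positive k with ψ(k) = ψ(0): this means 28k ≡ 0 (mod 76), i.e. 76 ∣ 28k. Since gcd(28, 76) = 4, dividing through by 4 this holds exactly when 19 ∣ 7k, and as gcd(7, 19) = 1, exactly when 19 ∣ k.
The smallest positive such k is 19.

19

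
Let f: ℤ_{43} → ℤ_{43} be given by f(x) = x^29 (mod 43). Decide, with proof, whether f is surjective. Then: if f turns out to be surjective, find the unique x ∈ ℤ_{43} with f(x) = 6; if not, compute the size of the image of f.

36

Since 43 is prime, the nonzero elements of ℤ_{43} form a cyclic group of order 42.
As gcd(29, 42) = 1, raising to the 29th power is a bijection on this group: if u^29 ≡ v^29 then (uv^{−1})^29 = 1, and the only element of order dividing gcd(29, 42) = 1 is 1, so u = v.
With f(0) = 0 this makes f injective on all of ℤ_{43}, hence bijective (finite equal-size domain and codomain). In particular f is surjective.
Since f is surjective, we find the preimage of 6. The inverse of x ↦ x^29 on (ℤ_{43})^× is x ↦ x^29, because 29·29 = 841 = 20·42 + 1 ≡ 1 (mod 42) and x^{42} = 1 for x ≠ 0 (Fermat). So f⁻¹(6) = 6^29 mod 43.
Repeated squaring mod 43: 6^1 ≡ 6, 6^2 ≡ 6² = 36, 6^4 ≡ 36² = 1296 ≡ 6, 6^8 ≡ 6² = 36, 6^16 ≡ 36² = 1296 ≡ 6. Since 29 = 16 + 8 + 4 + 1, 6^29 ≡ 6·36·6·6: 6·36 = 216 ≡ 1, then 1·6 = 6, then 6·6 = 36. So 6^29 ≡ 36 (mod 43).
Hence f⁻¹(6) = 36.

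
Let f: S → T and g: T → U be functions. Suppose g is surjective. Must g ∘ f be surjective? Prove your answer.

not surjective

No. Take S = {1}, T = U = {1, 2, 3}, f(1) = 1, and g = identity (surjective).
Then (g ∘ f)(1) = 1, and 3 ∈ U has no preimage under g ∘ f, so g ∘ f is not surjective.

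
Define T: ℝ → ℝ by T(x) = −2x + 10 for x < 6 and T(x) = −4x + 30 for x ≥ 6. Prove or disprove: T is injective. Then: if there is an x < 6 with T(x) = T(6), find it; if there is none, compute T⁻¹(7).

2

Both pieces are strictly decreasing (slopes −2 and −4), so each is injective on its own interval.
The left piece maps (−∞, 6) onto (−2, ∞); the right piece maps [6, ∞) onto (−∞, 6].
These images overlap. In particular T(6) = 6 (right piece), and solving −2x + 10 = 6 on the left piece gives x = 2 < 6.
So T(2) = T(6) with 2 ≠ 6, and T is not injective. This x = 2 is the requested value below 6.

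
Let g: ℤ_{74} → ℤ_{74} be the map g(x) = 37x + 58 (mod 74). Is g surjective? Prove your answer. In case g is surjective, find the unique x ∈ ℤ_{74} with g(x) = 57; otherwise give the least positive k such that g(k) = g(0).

2

Since gcd(37, 74) = 37, we have 37x ≡ 0 (mod 37) for all x, so g(x) ≡ 21 (mod 37).
But 0 ≢ 21 (mod 37), so 0 ∈ ℤ_{74} has no preimage. Therefore g is not surjective.
Since g is not surjective, we find the least positive k with g(k) = g(0): this means 37k ≡ 0 (mod 74), i.e. 74 ∣ 37k. Since gcd(37, 74) = 37, dividing through by 37 this holds exactly when 2 ∣ k.
The smallest positive such k is 2.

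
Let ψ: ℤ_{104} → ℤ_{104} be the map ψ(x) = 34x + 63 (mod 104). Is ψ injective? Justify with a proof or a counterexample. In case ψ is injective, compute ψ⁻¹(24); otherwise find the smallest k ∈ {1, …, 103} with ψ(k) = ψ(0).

52

Recall: injectivity means: for all u, v in the domain, ψ(u) = ψ(v) implies u = v.
We have gcd(34, 104) = 2 > 1. Taking u = 0 and v = 52: ψ(0) = 63 and ψ(52) = 34·52 + 63 = 1831 ≡ 63 (mod 104).
So ψ(0) = ψ(52) while 0 ≠ 52, so ψ is not injective.
Since ψ is not injective, we find the least positive k with ψ(k) = ψ(0): this means 34k ≡ 0 (mod 104), i.e. 104 ∣ 34k. Since gcd(34, 104) = 2, dividing through by 2 this holds exactly when 52 ∣ 17k, and as gcd(17, 52) = 1, exactly when 52 ∣ k.
The smallest positive such k is 52.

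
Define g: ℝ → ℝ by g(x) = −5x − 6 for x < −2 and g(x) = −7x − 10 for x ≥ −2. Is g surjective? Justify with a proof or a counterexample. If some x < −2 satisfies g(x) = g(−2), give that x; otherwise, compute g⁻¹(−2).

-8/7

Both pieces are strictly decreasing (slopes −5 and −7), so each is injective on its own interval.
The left piece maps (−∞, −2) onto (4, ∞); the right piece maps [−2, ∞) onto (−∞, 4].
These images together cover ℝ, so g is surjective.
Because the two images are disjoint, no x < −2 has g(x) = g(−2), so we compute g⁻¹(−2): −2 lies in (−∞, 4], so solve −7x − 10 = −2: x = (−2 + 10)/(−7) = −8/7.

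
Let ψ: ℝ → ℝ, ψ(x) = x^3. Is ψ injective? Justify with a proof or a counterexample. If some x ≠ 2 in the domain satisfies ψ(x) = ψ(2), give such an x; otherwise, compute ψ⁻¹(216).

On ℝ, x ↦ x^3 is strictly increasing (since 3 is odd), so ψ(s) = ψ(t) forces s = t. Therefore ψ is injective.
Since x ↦ x^3 is strictly increasing on ℝ, it is injective there, so no x ≠ 2 in the domain has ψ(x) = ψ(2). We therefore compute ψ⁻¹(216) = 216^{1/3} = 6 (indeed 6^3 = 216).

6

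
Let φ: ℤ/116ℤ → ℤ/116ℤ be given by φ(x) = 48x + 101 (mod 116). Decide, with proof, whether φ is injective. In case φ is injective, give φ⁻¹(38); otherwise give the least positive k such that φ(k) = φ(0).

Recall that φ is injective if φ(s) = φ(t) implies s = t.
We have gcd(48, 116) = 4 > 1. Taking s = 0 and t = 29: φ(0) = 101 and φ(29) = 48·29 + 101 = 1493 ≡ 101 (mod 116).
So φ(0) = φ(29) while 0 ≠ 29, therefore φ is not injective.
Since φ is not injective, we find the least positive k with φ(k) = φ(0): this means 48k ≡ 0 (mod 116), i.e. 116 ∣ 48k. Since gcd(48, 116) = 4, dividing through by 4 this holds exactly when 29 ∣ 12k, and as gcd(12, 29) = 1, exactly when 29 ∣ k.
The smallest positive such k is 29.

29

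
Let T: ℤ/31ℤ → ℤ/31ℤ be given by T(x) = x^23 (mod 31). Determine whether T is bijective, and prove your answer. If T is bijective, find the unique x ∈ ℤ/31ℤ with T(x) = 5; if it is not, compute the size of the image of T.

Since 31 is prime, the nonzero elements of ℤ/31ℤ form a cyclic group of order 30.
As gcd(23, 30) = 1, raising to the 23rd power is a bijection on this group: if u^23 ≡ v^23 then (uv^{−1})^23 = 1, and the only element of order dividing gcd(23, 30) = 1 is 1, so u = v.
With T(0) = 0 this makes T injective on all of ℤ/31ℤ, hence bijective (finite equal-size domain and codomain). In particular T is bijective.
Since T is bijective, we find the preimage of 5. The inverse of x ↦ x^23 on (ℤ/31ℤ)^× is x ↦ x^17, because 23·17 = 391 = 13·30 + 1 ≡ 1 (mod 30) and x^{30} = 1 for x ≠ 0 (Fermat). So T⁻¹(5) = 5^17 mod 31.
Repeated squaring mod 31: 5^1 ≡ 5, 5^2 ≡ 5² = 25, 5^4 ≡ 25² = 625 ≡ 5, 5^8 ≡ 5² = 25, 5^16 ≡ 25² = 625 ≡ 5. Since 17 = 16 + 1, 5^17 ≡ 5·5: 5·5 = 25. So 5^17 ≡ 25 (mod 31).
Hence T⁻¹(5) = 25.

25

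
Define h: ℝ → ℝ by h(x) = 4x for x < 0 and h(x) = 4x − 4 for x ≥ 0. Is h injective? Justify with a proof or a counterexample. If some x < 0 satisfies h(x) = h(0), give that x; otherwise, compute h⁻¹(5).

-1

Both pieces are strictly increasing (slopes 4 and 4), so each is injective on its own interval.
The left piece maps (−∞, 0) onto (−∞, 0); the right piece maps [0, ∞) onto [−4, ∞).
These images overlap. In particular h(0) = −4 (right piece), and solving 4x = −4 on the left piece gives x = −1 < 0.
So h(−1) = h(0) with −1 ≠ 0, and h is not injective. This x = −1 is the requested value below 0.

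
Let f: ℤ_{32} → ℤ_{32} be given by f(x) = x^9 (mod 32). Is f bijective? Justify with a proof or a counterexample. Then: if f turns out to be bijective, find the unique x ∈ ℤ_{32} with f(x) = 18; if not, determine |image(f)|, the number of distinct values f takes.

17

f(0) = 0^9 = 0.
f(2): Repeated squaring mod 32: 2^1 ≡ 2, 2^2 ≡ 2² = 4, 2^4 ≡ 4² = 16, 2^8 ≡ 16² = 256 ≡ 0. Since 9 = 8 + 1, 2^9 ≡ 0·2: 0·2 = 0. So 2^9 ≡ 0 (mod 32).
So f(0) = f(2) = 0 while 0 ≠ 2, so f is not injective, hence not bijective.
Since f is not bijective, we determine |image(f)|. Computing x^9 mod 32 for each x (by repeated squaring, reducing mod 32 at every step), the values f(0), f(1), …, f(31) are: 0, 1, 0, 3, 0, 5, 0, 7, 0, 9, 0, 11, 0, 13, 0, 15, 0, 17, 0, 19, 0, 21, 0, 23, 0, 25, 0, 27, 0, 29, 0, 31.
The distinct values are {0, 1, 3, 5, 7, 9, 11, 13, 15, 17, 19, 21, 23, 25, 27, 29, 31}; there are 17 of them.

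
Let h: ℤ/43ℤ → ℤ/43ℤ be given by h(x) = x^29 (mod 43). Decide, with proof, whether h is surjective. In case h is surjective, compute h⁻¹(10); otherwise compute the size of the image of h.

17

Since 43 is prime, the nonzero elements of ℤ/43ℤ form a cyclic group of order 42.
As gcd(29, 42) = 1, raising to the 29th power is a bijection on this group: if a^29 ≡ b^29 then (ab^{−1})^29 = 1, and the only element of order dividing gcd(29, 42) = 1 is 1, so a = b.
With h(0) = 0 this makes h injective on all of ℤ/43ℤ, hence bijective (finite equal-size domain and codomain). In particular h is surjective.
Since h is surjective, we find the preimage of 10. The inverse of x ↦ x^29 on (ℤ/43ℤ)^× is x ↦ x^29, because 29·29 = 841 = 20·42 + 1 ≡ 1 (mod 42) and x^{42} = 1 for x ≠ 0 (Fermat). So h⁻¹(10) = 10^29 mod 43.
Repeated squaring mod 43: 10^1 ≡ 10, 10^2 ≡ 10² = 100 ≡ 14, 10^4 ≡ 14² = 196 ≡ 24, 10^8 ≡ 24² = 576 ≡ 17, 10^16 ≡ 17² = 289 ≡ 31. Since 29 = 16 + 8 + 4 + 1, 10^29 ≡ 31·17·24·10: 31·17 = 527 ≡ 11, then 11·24 = 264 ≡ 6, then 6·10 = 60 ≡ 17. So 10^29 ≡ 17 (mod 43).
Hence h⁻¹(10) = 17.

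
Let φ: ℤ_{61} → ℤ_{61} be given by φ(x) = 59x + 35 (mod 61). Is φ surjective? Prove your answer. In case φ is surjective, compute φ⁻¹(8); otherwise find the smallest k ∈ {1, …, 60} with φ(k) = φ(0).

Since gcd(59, 61) = 1, 59 is invertible modulo 61. Euclid's algorithm: 61 = 1·59 + 2, 59 = 29·2 + 1; back-substituting gives 1 = 30·59 − 29·61, so 59⁻¹ ≡ 30 (mod 61).
For any y ∈ ℤ_{61}, x = 30(y − 35) mod 61 satisfies φ(x) = 59·30(y − 35) + 35 ≡ y (since 59·30 ≡ 1 mod 61). So every y has a preimage.
Hence φ is surjective.
Since φ is surjective, we compute φ⁻¹(8): solve 59x + 35 ≡ 8 (mod 61), i.e. 59x ≡ 34 (mod 61).
Multiplying by 59⁻¹ = 30 gives x ≡ 30·34 = 1020 = 16·61 + 44 ≡ 44 (mod 61).
Check: φ(44) = 59·44 + 35 = 2631 = 43·61 + 8 ≡ 8 (mod 61).

44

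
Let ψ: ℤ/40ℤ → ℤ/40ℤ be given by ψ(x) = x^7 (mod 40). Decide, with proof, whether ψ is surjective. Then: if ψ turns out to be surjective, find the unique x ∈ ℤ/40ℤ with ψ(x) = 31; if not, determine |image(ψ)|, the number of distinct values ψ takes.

25

ψ(0) = 0^7 = 0.
ψ(10): Repeated squaring mod 40: 10^1 ≡ 10, 10^2 ≡ 10² = 100 ≡ 20, 10^4 ≡ 20² = 400 ≡ 0. Since 7 = 4 + 2 + 1, 10^7 ≡ 0·20·10: 0·20 = 0, then 0·10 = 0. So 10^7 ≡ 0 (mod 40).
So ψ(0) = ψ(10) = 0 while 0 ≠ 10, so ψ is not injective.
A non-injective map from the 40-element set ℤ/40ℤ to itself takes at most 39 distinct values, so it cannot be surjective. So ψ is not surjective.
Since ψ is not surjective, we determine |image(ψ)|. Computing x^7 mod 40 for each x (by repeated squaring, reducing mod 40 at every step), the values ψ(0), ψ(1), …, ψ(39) are: 0, 1, 8, 27, 24, 5, 16, 23, 32, 9, 0, 11, 8, 37, 24, 15, 16, 33, 32, 19, 0, 21, 8, 7, 24, 25, 16, 3, 32, 29, 0, 31, 8, 17, 24, 35, 16, 13, 32, 39.
The distinct values are {0, 1, 3, 5, 7, 8, 9, 11, 13, 15, 16, 17, 19, 21, 23, 24, 25, 27, 29, 31, 32, 33, 35, 37, 39}; there are 25 of them.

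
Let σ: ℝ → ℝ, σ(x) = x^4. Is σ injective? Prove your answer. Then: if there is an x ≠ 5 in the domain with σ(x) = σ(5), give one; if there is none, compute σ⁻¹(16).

σ(5) = 625 = (−5)^4 = σ(−5) (since 4 is even), with 5 ≠ −5. So σ is not injective.
For the follow-up, such an x exists: taking x = −5 ∈ ℝ gives σ(−5) = 625 = σ(5) with −5 ≠ 5.

-5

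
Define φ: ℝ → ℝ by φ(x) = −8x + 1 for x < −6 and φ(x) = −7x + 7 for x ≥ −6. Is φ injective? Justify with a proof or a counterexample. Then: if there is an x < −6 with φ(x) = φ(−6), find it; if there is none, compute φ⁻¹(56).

-55/8

Both pieces are strictly decreasing (slopes −8 and −7), so each is injective on its own interval.
The left piece maps (−∞, −6) onto (49, ∞); the right piece maps [−6, ∞) onto (−∞, 49].
These images are disjoint, so no value is attained by both pieces. So φ is injective.
Because the two images are disjoint, no x < −6 has φ(x) = φ(−6), so we compute φ⁻¹(56): 56 lies in (49, ∞), so solve −8x + 1 = 56: x = (56 − 1)/(−8) = −55/8.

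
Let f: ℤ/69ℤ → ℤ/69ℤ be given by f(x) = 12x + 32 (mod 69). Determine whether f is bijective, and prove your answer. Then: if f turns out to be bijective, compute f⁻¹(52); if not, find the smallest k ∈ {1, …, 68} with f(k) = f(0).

23

We have gcd(12, 69) = 3 > 1. Taking u = 0 and v = 23: f(0) = 32 and f(23) = 12·23 + 32 = 308 ≡ 32 (mod 69).
So f(0) = f(23) while 0 ≠ 23, hence f is not injective, hence not bijective.
Since f is not bijective, we find the least positive k with f(k) = f(0): this means 12k ≡ 0 (mod 69), i.e. 69 ∣ 12k. Since gcd(12, 69) = 3, dividing through by 3 this holds exactly when 23 ∣ 4k, and as gcd(4, 23) = 1, exactly when 23 ∣ k.
The smallest positive such k is 23.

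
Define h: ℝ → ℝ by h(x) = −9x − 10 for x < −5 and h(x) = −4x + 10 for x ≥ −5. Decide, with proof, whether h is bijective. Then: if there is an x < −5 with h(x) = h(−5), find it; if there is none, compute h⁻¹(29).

-19/4

Both pieces are strictly decreasing (slopes −9 and −4), so each is injective on its own interval.
The left piece maps (−∞, −5) onto (35, ∞); the right piece maps [−5, ∞) onto (−∞, 30].
The images leave a gap (35 has no preimage), so h is not surjective, hence not bijective.
Because the two images are disjoint, no x < −5 has h(x) = h(−5), so we compute h⁻¹(29): 29 lies in (−∞, 30], so solve −4x + 10 = 29: x = (29 − 10)/(−4) = −19/4.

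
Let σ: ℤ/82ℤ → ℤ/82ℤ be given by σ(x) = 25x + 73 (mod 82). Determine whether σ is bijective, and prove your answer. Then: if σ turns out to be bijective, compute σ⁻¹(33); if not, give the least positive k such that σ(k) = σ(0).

64

Suppose σ(s) = σ(t) in ℤ/82ℤ. Then 25s + 73 ≡ 25t + 73 (mod 82), thus 25(s − t) ≡ 0 (mod 82).
Since gcd(25, 82) = 1, 25 is invertible modulo 82, thus s − t ≡ 0 (mod 82), i.e. s = t.
We now compute 25⁻¹ mod 82 explicitly. Euclid's algorithm: 82 = 3·25 + 7, 25 = 3·7 + 4, 7 = 1·4 + 3, 4 = 1·3 + 1; back-substituting gives 1 = 23·25 − 7·82, so 25⁻¹ ≡ 23 (mod 82).
Then y ↦ 23(y − 73) is a two-sided inverse to σ, so every y ∈ ℤ/82ℤ has a preimage.
Therefore σ is bijective.
Since σ is bijective, we compute σ⁻¹(33): solve 25x + 73 ≡ 33 (mod 82), i.e. 25x ≡ 42 (mod 82).
Multiplying by 25⁻¹ = 23 gives x ≡ 23·42 = 966 = 11·82 + 64 ≡ 64 (mod 82).
Check: σ(64) = 25·64 + 73 = 1673 = 20·82 + 33 ≡ 33 (mod 82).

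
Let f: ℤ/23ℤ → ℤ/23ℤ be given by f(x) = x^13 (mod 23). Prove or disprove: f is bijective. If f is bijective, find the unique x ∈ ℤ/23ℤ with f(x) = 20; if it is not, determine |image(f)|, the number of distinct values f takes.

Since 23 is prime, the nonzero elements of ℤ/23ℤ form a cyclic group of order 22.
As gcd(13, 22) = 1, raising to the 13th power is a bijection on this group: if a^13 ≡ b^13 then (ab^{−1})^13 = 1, and the only element of order dividing gcd(13, 22) = 1 is 1, so a = b.
With f(0) = 0 this makes f injective on all of ℤ/23ℤ, hence bijective (finite equal-size domain and codomain). In particular f is bijective.
Since f is bijective, we find the preimage of 20. The inverse of x ↦ x^13 on (ℤ/23ℤ)^× is x ↦ x^17, because 13·17 = 221 = 10·22 + 1 ≡ 1 (mod 22) and x^{22} = 1 for x ≠ 0 (Fermat). So f⁻¹(20) = 20^17 mod 23.
Repeated squaring mod 23: 20^1 ≡ 20, 20^2 ≡ 20² = 400 ≡ 9, 20^4 ≡ 9² = 81 ≡ 12, 20^8 ≡ 12² = 144 ≡ 6, 20^16 ≡ 6² = 36 ≡ 13. Since 17 = 16 + 1, 20^17 ≡ 13·20: 13·20 = 260 ≡ 7. So 20^17 ≡ 7 (mod 23).
Hence f⁻¹(20) = 7.

7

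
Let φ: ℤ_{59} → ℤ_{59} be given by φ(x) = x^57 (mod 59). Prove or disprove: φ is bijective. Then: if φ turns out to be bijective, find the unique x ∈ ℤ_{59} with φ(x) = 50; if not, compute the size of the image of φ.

13

Since 59 is prime, the nonzero elements of ℤ_{59} form a cyclic group of order 58.
As gcd(57, 58) = 1, raising to the 57th power is a bijection on this group: if u^57 ≡ v^57 then (uv^{−1})^57 = 1, and the only element of order dividing gcd(57, 58) = 1 is 1, so u = v.
With φ(0) = 0 this makes φ injective on all of ℤ_{59}, hence bijective (finite equal-size domain and codomain). In particular φ is bijective.
Since φ is bijective, we find the preimage of 50. The inverse of x ↦ x^57 on (ℤ_{59})^× is x ↦ x^57, because 57·57 = 3249 = 56·58 + 1 ≡ 1 (mod 58) and x^{58} = 1 for x ≠ 0 (Fermat). So φ⁻¹(50) = 50^57 mod 59.
Repeated squaring mod 59: 50^1 ≡ 50, 50^2 ≡ 50² = 2500 ≡ 22, 50^4 ≡ 22² = 484 ≡ 12, 50^8 ≡ 12² = 144 ≡ 26, 50^16 ≡ 26² = 676 ≡ 27, 50^32 ≡ 27² = 729 ≡ 21. Since 57 = 32 + 16 + 8 + 1, 50^57 ≡ 21·27·26·50: 21·27 = 567 ≡ 36, then 36·26 = 936 ≡ 51, then 51·50 = 2550 ≡ 13. So 50^57 ≡ 13 (mod 59).
Hence φ⁻¹(50) = 13.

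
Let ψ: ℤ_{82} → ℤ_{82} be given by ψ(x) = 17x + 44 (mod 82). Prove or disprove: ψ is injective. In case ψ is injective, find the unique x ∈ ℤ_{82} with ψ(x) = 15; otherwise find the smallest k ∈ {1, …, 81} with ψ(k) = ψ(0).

Recall: injectivity means: for all u, v in the domain, ψ(u) = ψ(v) implies u = v.
Suppose ψ(u) = ψ(v) in ℤ_{82}. Then 17u + 44 ≡ 17v + 44 (mod 82), hence 17(u − v) ≡ 0 (mod 82).
Since gcd(17, 82) = 1, 17 is invertible modulo 82, thus u − v ≡ 0 (mod 82), i.e. u = v.
Thus ψ is injective.
We now compute 17⁻¹ mod 82 explicitly. Euclid's algorithm: 82 = 4·17 + 14, 17 = 1·14 + 3, 14 = 4·3 + 2, 3 = 1·2 + 1; back-substituting gives 1 = 29·17 − 6·82, so 17⁻¹ ≡ 29 (mod 82).
Since ψ is injective, we find ψ⁻¹(15): we need 17x ≡ 15 − 44 ≡ 53 (mod 82). Using 17⁻¹ = 29: x ≡ 29·53 = 1537 = 18·82 + 61, so x = 61.
Check: ψ(61) = 17·61 + 44 = 1081 = 13·82 + 15 ≡ 15 (mod 82).

61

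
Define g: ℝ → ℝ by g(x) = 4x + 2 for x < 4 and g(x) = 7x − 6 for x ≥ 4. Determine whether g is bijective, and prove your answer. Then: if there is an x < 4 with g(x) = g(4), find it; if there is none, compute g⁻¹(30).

36/7

Both pieces are strictly increasing (slopes 4 and 7), so each is injective on its own interval.
The left piece maps (−∞, 4) onto (−∞, 18); the right piece maps [4, ∞) onto [22, ∞).
The images leave a gap (18 has no preimage), so g is not surjective, hence not bijective.
Because the two images are disjoint, no x < 4 has g(x) = g(4), so we compute g⁻¹(30): 30 lies in [22, ∞), so solve 7x − 6 = 30: x = (30 + 6)/7 = 36/7.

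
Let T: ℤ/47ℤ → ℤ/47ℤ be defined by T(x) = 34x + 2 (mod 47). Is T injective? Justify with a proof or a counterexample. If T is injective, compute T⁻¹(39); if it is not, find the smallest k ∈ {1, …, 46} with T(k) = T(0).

8

Suppose T(u) = T(v) in ℤ/47ℤ. Then 34u + 2 ≡ 34v + 2 (mod 47), so 34(u − v) ≡ 0 (mod 47).
Since gcd(34, 47) = 1, 34 is invertible modulo 47, thus u − v ≡ 0 (mod 47), i.e. u = v.
Thus T is injective.
We now compute 34⁻¹ mod 47 explicitly. Euclid's algorithm: 47 = 1·34 + 13, 34 = 2·13 + 8, 13 = 1·8 + 5, 8 = 1·5 + 3, 5 = 1·3 + 2, 3 = 1·2 + 1; back-substituting gives 1 = 18·34 − 13·47, so 34⁻¹ ≡ 18 (mod 47).
Since T is injective, we find T⁻¹(39): we need 34x ≡ 39 − 2 ≡ 37 (mod 47). Using 34⁻¹ = 18: x ≡ 18·37 = 666 = 14·47 + 8, so x = 8.
Check: T(8) = 34·8 + 2 = 274 = 5·47 + 39 ≡ 39 (mod 47).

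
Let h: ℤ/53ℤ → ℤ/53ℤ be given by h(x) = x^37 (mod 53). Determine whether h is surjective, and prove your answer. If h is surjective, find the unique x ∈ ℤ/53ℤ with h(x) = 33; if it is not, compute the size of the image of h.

5

Since 53 is prime, the nonzero elements of ℤ/53ℤ form a cyclic group of order 52.
As gcd(37, 52) = 1, raising to the 37th power is a bijection on this group: if s^37 ≡ t^37 then (st^{−1})^37 = 1, and the only element of order dividing gcd(37, 52) = 1 is 1, so s = t.
With h(0) = 0 this makes h injective on all of ℤ/53ℤ, hence bijective (finite equal-size domain and codomain). In particular h is surjective.
Since h is surjective, we find the preimage of 33. The inverse of x ↦ x^37 on (ℤ/53ℤ)^× is x ↦ x^45, because 37·45 = 1665 = 32·52 + 1 ≡ 1 (mod 52) and x^{52} = 1 for x ≠ 0 (Fermat). So h⁻¹(33) = 33^45 mod 53.
Repeated squaring mod 53: 33^1 ≡ 33, 33^2 ≡ 33² = 1089 ≡ 29, 33^4 ≡ 29² = 841 ≡ 46, 33^8 ≡ 46² = 2116 ≡ 49, 33^16 ≡ 49² = 2401 ≡ 16, 33^32 ≡ 16² = 256 ≡ 44. Since 45 = 32 + 8 + 4 + 1, 33^45 ≡ 44·49·46·33: 44·49 = 2156 ≡ 36, then 36·46 = 1656 ≡ 13, then 13·33 = 429 ≡ 5. So 33^45 ≡ 5 (mod 53).
Hence h⁻¹(33) = 5.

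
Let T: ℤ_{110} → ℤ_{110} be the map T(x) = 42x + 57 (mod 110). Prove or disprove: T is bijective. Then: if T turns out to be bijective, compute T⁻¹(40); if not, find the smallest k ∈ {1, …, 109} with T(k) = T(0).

55

We have gcd(42, 110) = 2 > 1. Taking a = 0 and b = 55: T(0) = 57 and T(55) = 42·55 + 57 = 2367 ≡ 57 (mod 110).
So T(0) = T(55) while 0 ≠ 55, hence T is not injective, hence not bijective.
Since T is not bijective, we find the least positive k with T(k) = T(0): this means 42k ≡ 0 (mod 110), i.e. 110 ∣ 42k. Since gcd(42, 110) = 2, dividing through by 2 this holds exactly when 55 ∣ 21k, and as gcd(21, 55) = 1, exactly when 55 ∣ k.
The smallest positive such k is 55.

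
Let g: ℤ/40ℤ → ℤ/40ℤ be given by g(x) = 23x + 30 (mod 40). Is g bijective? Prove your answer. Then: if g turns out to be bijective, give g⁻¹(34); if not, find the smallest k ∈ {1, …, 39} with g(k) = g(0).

28

Suppose g(a) = g(b) in ℤ/40ℤ. Then 23a + 30 ≡ 23b + 30 (mod 40), so 23(a − b) ≡ 0 (mod 40).
Since gcd(23, 40) = 1, 23 is invertible modulo 40, so a − b ≡ 0 (mod 40), i.e. a = b.
We now compute 23⁻¹ mod 40 explicitly. Euclid's algorithm: 40 = 1·23 + 17, 23 = 1·17 + 6, 17 = 2·6 + 5, 6 = 1·5 + 1; back-substituting gives 1 = 7·23 − 4·40, so 23⁻¹ ≡ 7 (mod 40).
Then y ↦ 7(y − 30) is a two-sided inverse to g, so every y ∈ ℤ/40ℤ has a preimage.
So g is bijective.
Since g is bijective, we compute g⁻¹(34): solve 23x + 30 ≡ 34 (mod 40), i.e. 23x ≡ 4 (mod 40).
Multiplying by 23⁻¹ = 7 gives x ≡ 7·4 = 28 ≡ 28 (mod 40).
Check: g(28) = 23·28 + 30 = 674 = 16·40 + 34 ≡ 34 (mod 40).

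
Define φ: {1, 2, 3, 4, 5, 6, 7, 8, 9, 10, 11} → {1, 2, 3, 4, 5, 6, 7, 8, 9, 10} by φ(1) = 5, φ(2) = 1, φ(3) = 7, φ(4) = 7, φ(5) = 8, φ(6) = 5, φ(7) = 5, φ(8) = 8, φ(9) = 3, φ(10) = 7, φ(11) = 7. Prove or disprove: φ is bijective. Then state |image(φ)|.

φ(3) = 7 = φ(4) with 3 ≠ 4, so φ is not injective, hence not bijective.
The image of φ is {1, 3, 5, 7, 8}, which has 5 elements.

5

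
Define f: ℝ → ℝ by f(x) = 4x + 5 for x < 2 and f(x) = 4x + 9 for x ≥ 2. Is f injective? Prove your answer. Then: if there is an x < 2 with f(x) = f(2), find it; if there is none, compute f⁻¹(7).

1/2

Both pieces are strictly increasing (slopes 4 and 4), so each is injective on its own interval.
The left piece maps (−∞, 2) onto (−∞, 13); the right piece maps [2, ∞) onto [17, ∞).
These images are disjoint, so no value is attained by both pieces. Therefore f is injective.
Because the two images are disjoint, no x < 2 has f(x) = f(2), so we compute f⁻¹(7): 7 lies in (−∞, 13), so solve 4x + 5 = 7: x = (7 − 5)/4 = 1/2.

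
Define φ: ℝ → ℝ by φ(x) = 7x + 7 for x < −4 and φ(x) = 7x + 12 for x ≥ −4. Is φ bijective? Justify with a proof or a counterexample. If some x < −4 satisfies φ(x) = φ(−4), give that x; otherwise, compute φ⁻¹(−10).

-22/7

Both pieces are strictly increasing (slopes 7 and 7), so each is injective on its own interval.
The left piece maps (−∞, −4) onto (−∞, −21); the right piece maps [−4, ∞) onto [−16, ∞).
The images leave a gap (−21 has no preimage), so φ is not surjective, hence not bijective.
Because the two images are disjoint, no x < −4 has φ(x) = φ(−4), so we compute φ⁻¹(−10): −10 lies in [−16, ∞), so solve 7x + 12 = −10: x = (−10 − 12)/7 = −22/7.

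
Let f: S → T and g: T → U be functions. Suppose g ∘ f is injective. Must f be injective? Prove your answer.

injective

Suppose f(x_1) = f(x_2). Applying g: (g ∘ f)(x_1) = (g ∘ f)(x_2). Since g ∘ f is injective, x_1 = x_2. Therefore f is injective.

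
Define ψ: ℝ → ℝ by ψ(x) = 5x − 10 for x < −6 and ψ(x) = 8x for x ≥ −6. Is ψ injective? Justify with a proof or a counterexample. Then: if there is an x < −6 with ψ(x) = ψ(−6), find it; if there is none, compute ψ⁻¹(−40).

Both pieces are strictly increasing (slopes 5 and 8), so each is injective on its own interval.
The left piece maps (−∞, −6) onto (−∞, −40); the right piece maps [−6, ∞) onto [−48, ∞).
These images overlap. In particular ψ(−6) = −48 (right piece), and solving 5x − 10 = −48 on the left piece gives x = −38/5 < −6.
So ψ(−38/5) = ψ(−6) with −38/5 ≠ −6, and ψ is not injective. This x = −38/5 is the requested value below −6.

-38/5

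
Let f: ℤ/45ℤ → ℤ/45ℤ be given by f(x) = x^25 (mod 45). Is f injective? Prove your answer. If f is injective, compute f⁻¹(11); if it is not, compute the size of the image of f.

f(0) = 0^25 = 0.
f(15): Repeated squaring mod 45: 15^1 ≡ 15, 15^2 ≡ 15² = 225 ≡ 0, 15^4 ≡ 0² = 0, 15^8 ≡ 0² = 0, 15^16 ≡ 0² = 0. Since 25 = 16 + 8 + 1, 15^25 ≡ 0·0·15: 0·0 = 0, then 0·15 = 0. So 15^25 ≡ 0 (mod 45).
So f(0) = f(15) = 0 while 0 ≠ 15, so f is not injective.
Since f is not injective, we determine |image(f)|. Computing x^25 mod 45 for each x (by repeated squaring, reducing mod 45 at every step), the values f(0), f(1), …, f(44) are: 0, 1, 2, 18, 4, 5, 36, 7, 8, 9, 10, 11, 27, 13, 14, 0, 16, 17, 18, 19, 20, 36, 22, 23, 9, 25, 26, 27, 28, 29, 0, 31, 32, 18, 34, 35, 36, 37, 38, 9, 40, 41, 27, 43, 44.
The distinct values are {0, 1, 2, 4, 5, 7, 8, 9, 10, 11, 13, 14, 16, 17, 18, 19, 20, 22, 23, 25, 26, 27, 28, 29, 31, 32, 34, 35, 36, 37, 38, 40, 41, 43, 44}; there are 35 of them.

35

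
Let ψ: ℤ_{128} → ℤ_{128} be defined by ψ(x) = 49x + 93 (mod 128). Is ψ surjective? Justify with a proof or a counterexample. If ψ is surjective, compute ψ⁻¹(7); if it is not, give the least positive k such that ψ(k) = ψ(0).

Recall: surjectivity means every element of the codomain has a preimage under ψ.
Since gcd(49, 128) = 1, 49 is invertible modulo 128. Euclid's algorithm: 128 = 2·49 + 30, 49 = 1·30 + 19, 30 = 1·19 + 11, 19 = 1·11 + 8, 11 = 1·8 + 3, 8 = 2·3 + 2, 3 = 1·2 + 1; back-substituting gives 1 = 81·49 − 31·128, so 49⁻¹ ≡ 81 (mod 128).
For any y ∈ ℤ_{128}, x = 81(y − 93) mod 128 satisfies ψ(x) = 49·81(y − 93) + 93 ≡ y (since 49·81 ≡ 1 mod 128). So every y has a preimage.
Thus ψ is surjective.
Since ψ is surjective, we find ψ⁻¹(7): we need 49x ≡ 7 − 93 ≡ 42 (mod 128). Using 49⁻¹ = 81: x ≡ 81·42 = 3402 = 26·128 + 74, so x = 74.
Check: ψ(74) = 49·74 + 93 = 3719 = 29·128 + 7 ≡ 7 (mod 128).

74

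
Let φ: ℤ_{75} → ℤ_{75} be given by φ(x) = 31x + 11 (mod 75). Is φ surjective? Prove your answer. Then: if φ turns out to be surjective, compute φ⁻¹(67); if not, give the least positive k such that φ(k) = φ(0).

Since gcd(31, 75) = 1, 31 is invertible modulo 75. Euclid's algorithm: 75 = 2·31 + 13, 31 = 2·13 + 5, 13 = 2·5 + 3, 5 = 1·3 + 2, 3 = 1·2 + 1; back-substituting gives 1 = 46·31 − 19·75, so 31⁻¹ ≡ 46 (mod 75).
Then y ↦ 46(y − 11) is a two-sided inverse to φ, so every y ∈ ℤ_{75} has a preimage.
Hence φ is surjective.
Since φ is surjective, we find φ⁻¹(67): we need 31x ≡ 67 − 11 ≡ 56 (mod 75). Using 31⁻¹ = 46: x ≡ 46·56 = 2576 = 34·75 + 26, so x = 26.
Check: φ(26) = 31·26 + 11 = 817 = 10·75 + 67 ≡ 67 (mod 75).

26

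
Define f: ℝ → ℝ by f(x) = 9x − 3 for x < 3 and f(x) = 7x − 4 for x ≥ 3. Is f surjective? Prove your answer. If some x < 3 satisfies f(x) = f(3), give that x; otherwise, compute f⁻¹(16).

Both pieces are strictly increasing (slopes 9 and 7), so each is injective on its own interval.
The left piece maps (−∞, 3) onto (−∞, 24); the right piece maps [3, ∞) onto [17, ∞).
The union (−∞, 24) ∪ [17, ∞) covers ℝ, so f is surjective.
For the follow-up: the images overlap, so an x < 3 with f(x) = f(3) exists. f(3) = 17; solving 9x − 3 = 17 for x < 3 gives x = (17 + 3)/9 = 20/9.

20/9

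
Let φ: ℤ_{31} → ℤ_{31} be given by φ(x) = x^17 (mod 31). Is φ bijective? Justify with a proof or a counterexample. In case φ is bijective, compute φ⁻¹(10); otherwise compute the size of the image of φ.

Since 31 is prime, the nonzero elements of ℤ_{31} form a cyclic group of order 30.
As gcd(17, 30) = 1, raising to the 17th power is a bijection on this group: if u^17 ≡ v^17 then (uv^{−1})^17 = 1, and the only element of order dividing gcd(17, 30) = 1 is 1, so u = v.
With φ(0) = 0 this makes φ injective on all of ℤ_{31}, hence bijective (finite equal-size domain and codomain). In particular φ is bijective.
Since φ is bijective, we find the preimage of 10. The inverse of x ↦ x^17 on (ℤ_{31})^× is x ↦ x^23, because 17·23 = 391 = 13·30 + 1 ≡ 1 (mod 30) and x^{30} = 1 for x ≠ 0 (Fermat). So φ⁻¹(10) = 10^23 mod 31.
Repeated squaring mod 31: 10^1 ≡ 10, 10^2 ≡ 10² = 100 ≡ 7, 10^4 ≡ 7² = 49 ≡ 18, 10^8 ≡ 18² = 324 ≡ 14, 10^16 ≡ 14² = 196 ≡ 10. Since 23 = 16 + 4 + 2 + 1, 10^23 ≡ 10·18·7·10: 10·18 = 180 ≡ 25, then 25·7 = 175 ≡ 20, then 20·10 = 200 ≡ 14. So 10^23 ≡ 14 (mod 31).
Hence φ⁻¹(10) = 14.

14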